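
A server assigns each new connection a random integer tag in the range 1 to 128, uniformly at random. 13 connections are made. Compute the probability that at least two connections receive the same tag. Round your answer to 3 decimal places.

0.468

It's easier to compute the probability that all 13 are distinct.
P(all distinct) = 128/128 · 127/128 · ··· · 116/128 ≈ 0.532.
So the probability of at least one match is 1 − 0.532 = 0.468.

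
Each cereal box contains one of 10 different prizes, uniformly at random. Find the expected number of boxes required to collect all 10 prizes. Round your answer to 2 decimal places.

29.29

After i distinct types are collected, each trial gives a new one with probability (10−i)/10, so the expected wait for the next new type is 10/(10−i).
E = 10/10 + 10/9 + 10/8 + 10/7 + 10/6 + 10/5 + 10/4 + 10/3 + 10/2 + 10/1 = 7381/252 ≈ 29.29.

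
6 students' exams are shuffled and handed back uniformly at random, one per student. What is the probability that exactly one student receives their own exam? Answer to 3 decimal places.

Choose which one is fixed: C(6,1) = 6 ways.
The remaining 5 must have no fixed point: D(5) = 44.
P = 6·44/720 = 11/30 ≈ 0.367.

0.367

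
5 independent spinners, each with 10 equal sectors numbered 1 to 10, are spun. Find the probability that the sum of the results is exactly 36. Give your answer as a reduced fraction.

There are 10^5 = 100000 equally likely outcomes.
The number of ordered 5-tuples from {1,…,10} summing to 36 is 2710.
P(sum = 36) = 2710/100000 = 271/10000.

271/10000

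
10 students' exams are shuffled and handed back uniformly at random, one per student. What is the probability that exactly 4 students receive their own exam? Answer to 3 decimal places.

Choose which 4 of the 10 are fixed: C(10,4) = 210 ways.
The remaining 6 must have no fixed point: D(6) = 265.
P = 210·265/3628800 = 53/3456 ≈ 0.015.

0.015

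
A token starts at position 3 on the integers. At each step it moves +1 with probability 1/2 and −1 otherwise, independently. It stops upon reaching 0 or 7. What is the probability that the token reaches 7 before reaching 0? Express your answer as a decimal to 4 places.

With a fair step, P(i) = ½P(i−1) + ½P(i+1) with P(0)=0, P(7)=1 has the linear solution P(i) = i/7.
P(3) = 3/7 ≈ 0.4286.

0.4286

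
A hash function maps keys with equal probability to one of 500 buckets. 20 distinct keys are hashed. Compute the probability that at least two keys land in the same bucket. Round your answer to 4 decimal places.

0.3196

It's easier to compute the probability that all 20 are distinct.
P(all distinct) = 500/500 · 499/500 · ··· · 481/500 ≈ 0.6804.
So the probability of at least one match is 1 − 0.6804 = 0.3196.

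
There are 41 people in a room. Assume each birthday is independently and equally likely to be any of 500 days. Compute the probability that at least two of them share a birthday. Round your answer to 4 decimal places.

It's easier to compute the probability that all 41 are distinct.
P(all distinct) = 500/500 · 499/500 · ··· · 460/500 ≈ 0.1852.
So the probability of at least one match is 1 − 0.1852 = 0.8148.

0.8148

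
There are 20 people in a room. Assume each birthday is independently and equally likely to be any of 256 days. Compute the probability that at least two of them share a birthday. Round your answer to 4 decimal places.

0.5332

It's easier to compute the probability that all 20 are distinct.
P(all distinct) = 256/256 · 255/256 · ··· · 237/256 ≈ 0.4668.
So the probability of at least one match is 1 − 0.4668 = 0.5332.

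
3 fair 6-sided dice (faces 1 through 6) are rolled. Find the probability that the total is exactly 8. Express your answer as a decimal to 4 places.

0.0972

There are 6^3 = 216 equally likely outcomes.
The number of ordered 3-tuples from {1,…,6} summing to 8 is 21.
P(sum = 8) = 21/216 = 7/72 ≈ 0.0972.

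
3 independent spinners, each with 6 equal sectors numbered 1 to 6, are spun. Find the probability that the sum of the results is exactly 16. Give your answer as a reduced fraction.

1/36

There are 6^3 = 216 equally likely outcomes.
The number of ordered 3-tuples from {1,…,6} summing to 16 is 6.
P(sum = 16) = 6/216 = 1/36.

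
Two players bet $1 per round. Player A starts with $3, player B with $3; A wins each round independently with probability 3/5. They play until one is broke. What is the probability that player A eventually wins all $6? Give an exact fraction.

27/35

Let r = q/p = (2/5)/(3/5) = 2/3. The recurrence P(i) = p·P(i+1) + q·P(i−1) with P(0)=0, P(6)=1 gives P(i) = (1 − r^i)/(1 − r^6).
P(3) = (1 − (2/3)^3) / (1 − (2/3)^6) = 27/35.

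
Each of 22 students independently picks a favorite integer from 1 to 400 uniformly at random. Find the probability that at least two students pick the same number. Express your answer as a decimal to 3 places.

It's easier to compute the probability that all 22 are distinct.
P(all distinct) = 400/400 · 399/400 · ··· · 379/400 ≈ 0.555.
So the probability of at least one match is 1 − 0.555 = 0.445.

0.445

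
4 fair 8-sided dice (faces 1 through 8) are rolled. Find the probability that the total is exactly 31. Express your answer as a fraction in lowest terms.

There are 8^4 = 4096 equally likely outcomes.
The number of ordered 4-tuples from {1,…,8} summing to 31 is 4.
P(sum = 31) = 4/4096 = 1/1024.

1/1024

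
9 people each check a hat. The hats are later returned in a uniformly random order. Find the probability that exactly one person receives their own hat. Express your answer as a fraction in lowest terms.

2119/5760

Choose which one is fixed: C(9,1) = 9 ways.
The remaining 8 must have no fixed point: D(8) = 14833.
P = 9·14833/362880 = 2119/5760.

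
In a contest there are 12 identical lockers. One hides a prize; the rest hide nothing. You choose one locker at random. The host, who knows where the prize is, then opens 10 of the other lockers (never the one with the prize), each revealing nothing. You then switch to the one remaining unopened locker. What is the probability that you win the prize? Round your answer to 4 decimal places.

0.9167

Your original locker holds the prize with probability 1/12, so the other 11 collectively hold it with probability 11/12.
The host can always find 10 empty lockers to open, so the reveals don't change that 11/12; it is now spread over the 1 remaining unopened locker.
P(win by switching) = (11/12) · (1/1) = 11/12 ≈ 0.9167.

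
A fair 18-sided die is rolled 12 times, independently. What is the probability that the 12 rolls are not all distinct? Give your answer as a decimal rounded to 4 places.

0.9923

P(all 12 different) = 18/18 · 17/18 · ··· · 7/18 ≈ 0.0077.
P(at least two equal) = 1 − 0.0077 = 0.9923.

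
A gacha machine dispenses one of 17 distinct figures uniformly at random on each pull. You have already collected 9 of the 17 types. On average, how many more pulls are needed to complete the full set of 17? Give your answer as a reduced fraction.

Starting from 9 distinct types, each trial gives a new one with probability (17−i)/17 when i types are held, so the wait for the next new type is 17/(17−i).
E = 17/8 + 17/7 + 17/6 + 17/5 + 17/4 + 17/3 + 17/2 + 17/1 = 12937/280.

12937/280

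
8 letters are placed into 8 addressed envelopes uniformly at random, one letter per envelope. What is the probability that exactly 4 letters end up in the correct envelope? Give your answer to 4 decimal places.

Choose which 4 of the 8 are fixed: C(8,4) = 70 ways.
The remaining 4 must have no fixed point: D(4) = 9.
P = 70·9/40320 = 1/64 ≈ 0.0156.

0.0156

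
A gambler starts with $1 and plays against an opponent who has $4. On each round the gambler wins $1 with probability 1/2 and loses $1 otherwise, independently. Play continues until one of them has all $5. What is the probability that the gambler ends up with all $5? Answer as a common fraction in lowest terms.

With a fair step, P(i) = ½P(i−1) + ½P(i+1) with P(0)=0, P(5)=1 has the linear solution P(i) = i/5.
P(1) = 1/5.

1/5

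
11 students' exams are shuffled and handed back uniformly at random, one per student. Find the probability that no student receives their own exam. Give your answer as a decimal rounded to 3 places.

0.368

This is the derangement probability: permutations of 11 with no fixed point.
D(11) = 11! · (1 − 1/1! + 1/2! − ··· + (−1)^11/11!) = 14684570.
P = 14684570/39916800 = 1468457/3991680 ≈ 0.368.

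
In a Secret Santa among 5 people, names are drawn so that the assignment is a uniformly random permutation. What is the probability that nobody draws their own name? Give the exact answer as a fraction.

This is the derangement probability: permutations of 5 with no fixed point.
D(5) = 5! · (1 − 1/1! + 1/2! − ··· + (−1)^5/5!) = 44.
P = 44/120 = 11/30.

11/30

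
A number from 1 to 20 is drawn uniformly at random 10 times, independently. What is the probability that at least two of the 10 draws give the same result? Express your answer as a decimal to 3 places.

P(all 10 different) = 20/20 · 19/20 · ··· · 11/20 ≈ 0.065.
P(at least two equal) = 1 − 0.065 = 0.935.

0.935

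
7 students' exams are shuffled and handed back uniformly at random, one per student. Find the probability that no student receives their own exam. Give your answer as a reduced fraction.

This is the derangement probability: permutations of 7 with no fixed point.
D(7) = 7! · (1 − 1/1! + 1/2! − ··· + (−1)^7/7!) = 1854.
P = 1854/5040 = 103/280.

103/280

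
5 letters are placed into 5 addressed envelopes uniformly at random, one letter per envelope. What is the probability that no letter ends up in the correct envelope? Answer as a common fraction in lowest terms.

This is the derangement probability: permutations of 5 with no fixed point.
D(5) = 5! · (1 − 1/1! + 1/2! − ··· + (−1)^5/5!) = 44.
P = 44/120 = 11/30.

11/30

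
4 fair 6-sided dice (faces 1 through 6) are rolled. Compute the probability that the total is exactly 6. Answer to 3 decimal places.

0.008

There are 6^4 = 1296 equally likely outcomes.
The number of ordered 4-tuples from {1,…,6} summing to 6 is 10.
P(sum = 6) = 10/1296 = 5/648 ≈ 0.008.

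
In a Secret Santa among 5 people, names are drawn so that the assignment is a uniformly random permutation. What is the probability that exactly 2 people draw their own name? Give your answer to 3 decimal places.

Choose which 2 of the 5 are fixed: C(5,2) = 10 ways.
The remaining 3 must have no fixed point: D(3) = 2.
P = 10·2/120 = 1/6 ≈ 0.167.

0.167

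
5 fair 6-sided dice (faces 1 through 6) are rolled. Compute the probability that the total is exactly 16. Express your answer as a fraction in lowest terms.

There are 6^5 = 7776 equally likely outcomes.
The number of ordered 5-tuples from {1,…,6} summing to 16 is 735.
P(sum = 16) = 735/7776 = 245/2592.

245/2592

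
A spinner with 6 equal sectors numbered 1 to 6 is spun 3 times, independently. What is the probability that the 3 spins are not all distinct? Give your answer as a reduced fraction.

4/9

P(all 3 different) = 6/6 · 5/6 · ··· · 4/6 = 5/9.
P(at least two equal) = 1 − 5/9 = 4/9.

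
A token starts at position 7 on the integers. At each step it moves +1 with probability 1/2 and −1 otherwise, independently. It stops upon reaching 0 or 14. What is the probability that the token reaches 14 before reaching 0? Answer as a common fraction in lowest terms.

1/2

With a fair step, P(i) = ½P(i−1) + ½P(i+1) with P(0)=0, P(14)=1 has the linear solution P(i) = i/14.
P(7) = 7/14 = 1/2.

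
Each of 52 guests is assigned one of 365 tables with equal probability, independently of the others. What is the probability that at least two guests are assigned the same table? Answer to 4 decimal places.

0.9780

It's easier to compute the probability that all 52 are distinct.
P(all distinct) = 365/365 · 364/365 · ··· · 314/365 ≈ 0.0220.
So the probability of at least one match is 1 − 0.0220 = 0.9780.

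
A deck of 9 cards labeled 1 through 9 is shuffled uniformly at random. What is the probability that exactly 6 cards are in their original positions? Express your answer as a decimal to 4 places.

Choose which 6 of the 9 are fixed: C(9,6) = 84 ways.
The remaining 3 must have no fixed point: D(3) = 2.
P = 84·2/362880 = 1/2160 ≈ 0.0005.

0.0005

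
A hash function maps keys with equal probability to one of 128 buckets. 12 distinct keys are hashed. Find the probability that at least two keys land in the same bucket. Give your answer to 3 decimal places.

0.412

It's easier to compute the probability that all 12 are distinct.
P(all distinct) = 128/128 · 127/128 · ··· · 117/128 ≈ 0.588.
So the probability of at least one match is 1 − 0.588 = 0.412.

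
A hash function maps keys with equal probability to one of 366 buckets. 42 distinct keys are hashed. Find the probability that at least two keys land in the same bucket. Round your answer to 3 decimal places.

0.913

It's easier to compute the probability that all 42 are distinct.
P(all distinct) = 366/366 · 365/366 · ··· · 325/366 ≈ 0.087.
So the probability of at least one match is 1 − 0.087 = 0.913.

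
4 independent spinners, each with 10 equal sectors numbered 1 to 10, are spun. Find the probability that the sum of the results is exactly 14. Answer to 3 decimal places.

There are 10^4 = 10000 equally likely outcomes.
The number of ordered 4-tuples from {1,…,10} summing to 14 is 282.
P(sum = 14) = 282/10000 = 141/5000 ≈ 0.028.

0.028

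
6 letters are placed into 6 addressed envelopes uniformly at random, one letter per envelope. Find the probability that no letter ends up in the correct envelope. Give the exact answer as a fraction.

This is the derangement probability: permutations of 6 with no fixed point.
D(6) = 6! · (1 − 1/1! + 1/2! − ··· + (−1)^6/6!) = 265.
P = 265/720 = 53/144.

53/144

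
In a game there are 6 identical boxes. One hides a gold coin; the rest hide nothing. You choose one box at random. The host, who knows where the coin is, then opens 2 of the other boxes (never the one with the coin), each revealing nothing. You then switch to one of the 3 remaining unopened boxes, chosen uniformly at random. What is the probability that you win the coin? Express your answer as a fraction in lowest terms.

Your original box holds the coin with probability 1/6, so the other 5 collectively hold it with probability 5/6.
The host can always find 2 empty boxes to open, so the reveals don't change that 5/6; it is now spread over the 3 remaining unopened boxes.
P(win by switching) = (5/6) · (1/3) = 5/18.

5/18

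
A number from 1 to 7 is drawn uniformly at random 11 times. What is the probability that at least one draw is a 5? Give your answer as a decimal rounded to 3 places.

0.817

P(no draw is a 5) = (6/7)^11 ≈ 0.183.
P(at least one) = 1 − 0.183 = 0.817.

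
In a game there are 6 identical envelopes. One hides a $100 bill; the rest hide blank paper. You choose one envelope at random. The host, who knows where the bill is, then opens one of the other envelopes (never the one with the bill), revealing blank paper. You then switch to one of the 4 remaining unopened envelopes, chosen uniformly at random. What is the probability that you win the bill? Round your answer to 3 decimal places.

0.208

Your original envelope holds the bill with probability 1/6, so the other 5 collectively hold it with probability 5/6.
The host can always find an empty envelope to open, so this doesn't change that 5/6; it is now spread over the 4 remaining unopened envelopes.
P(win by switching) = (5/6) · (1/4) = 5/24 ≈ 0.208.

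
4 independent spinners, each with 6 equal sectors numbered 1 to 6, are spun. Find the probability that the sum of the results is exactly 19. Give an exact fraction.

7/162

There are 6^4 = 1296 equally likely outcomes.
The number of ordered 4-tuples from {1,…,6} summing to 19 is 56.
P(sum = 19) = 56/1296 = 7/162.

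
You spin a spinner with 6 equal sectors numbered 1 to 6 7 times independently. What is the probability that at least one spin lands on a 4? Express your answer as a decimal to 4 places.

0.7209

P(no spin lands on a 4) = (5/6)^7 ≈ 0.2791.
P(at least one) = 1 − 0.2791 = 0.7209.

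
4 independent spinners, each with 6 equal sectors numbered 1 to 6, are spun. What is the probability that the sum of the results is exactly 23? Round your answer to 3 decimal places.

0.003

There are 6^4 = 1296 equally likely outcomes.
The number of ordered 4-tuples from {1,…,6} summing to 23 is 4.
P(sum = 23) = 4/1296 = 1/324 ≈ 0.003.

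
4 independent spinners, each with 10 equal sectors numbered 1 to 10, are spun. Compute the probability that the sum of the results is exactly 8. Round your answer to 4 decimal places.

0.0035

There are 10^4 = 10000 equally likely outcomes.
The number of ordered 4-tuples from {1,…,10} summing to 8 is 35.
P(sum = 8) = 35/10000 = 7/2000 ≈ 0.0035.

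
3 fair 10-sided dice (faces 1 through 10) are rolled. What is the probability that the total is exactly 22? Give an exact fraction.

9/200

There are 10^3 = 1000 equally likely outcomes.
The number of ordered 3-tuples from {1,…,10} summing to 22 is 45.
P(sum = 22) = 45/1000 = 9/200.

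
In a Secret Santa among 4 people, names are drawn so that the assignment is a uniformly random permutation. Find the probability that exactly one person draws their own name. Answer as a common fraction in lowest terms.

1/3

Choose which one is fixed: C(4,1) = 4 ways.
The remaining 3 must have no fixed point: D(3) = 2.
P = 4·2/24 = 1/3.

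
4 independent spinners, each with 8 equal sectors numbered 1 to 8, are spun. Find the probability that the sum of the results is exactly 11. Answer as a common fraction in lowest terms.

15/512

There are 8^4 = 4096 equally likely outcomes.
The number of ordered 4-tuples from {1,…,8} summing to 11 is 120.
P(sum = 11) = 120/4096 = 15/512.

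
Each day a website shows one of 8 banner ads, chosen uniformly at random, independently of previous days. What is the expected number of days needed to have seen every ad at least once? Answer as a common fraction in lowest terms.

761/35

After i distinct types are collected, each trial gives a new one with probability (8−i)/8, so the expected wait for the next new type is 8/(8−i).
E = 8/8 + 8/7 + 8/6 + 8/5 + 8/4 + 8/3 + 8/2 + 8/1 = 761/35.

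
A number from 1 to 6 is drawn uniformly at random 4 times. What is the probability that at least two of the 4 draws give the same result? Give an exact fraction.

13/18

P(all 4 different) = 6/6 · 5/6 · ··· · 3/6 = 5/18.
P(at least two equal) = 1 − 5/18 = 13/18.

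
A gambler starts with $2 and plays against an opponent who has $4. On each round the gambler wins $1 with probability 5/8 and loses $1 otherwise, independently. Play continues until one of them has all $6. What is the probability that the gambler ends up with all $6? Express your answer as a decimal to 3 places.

Let r = q/p = (3/8)/(5/8) = 3/5. The recurrence P(i) = p·P(i+1) + q·P(i−1) with P(0)=0, P(6)=1 gives P(i) = (1 − r^i)/(1 − r^6).
P(2) = (1 − (3/5)^2) / (1 − (3/5)^6) = 625/931 ≈ 0.671.

0.671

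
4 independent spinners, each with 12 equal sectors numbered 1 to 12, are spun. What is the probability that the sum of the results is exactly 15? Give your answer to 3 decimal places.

0.018

There are 12^4 = 20736 equally likely outcomes.
The number of ordered 4-tuples from {1,…,12} summing to 15 is 364.
P(sum = 15) = 364/20736 = 91/5184 ≈ 0.018.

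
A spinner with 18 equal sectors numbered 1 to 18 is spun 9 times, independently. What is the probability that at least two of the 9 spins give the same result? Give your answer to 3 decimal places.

0.911

P(all 9 different) = 18/18 · 17/18 · ··· · 10/18 ≈ 0.089.
P(at least two equal) = 1 − 0.089 = 0.911.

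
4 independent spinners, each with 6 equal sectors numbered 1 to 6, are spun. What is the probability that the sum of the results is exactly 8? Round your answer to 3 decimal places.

There are 6^4 = 1296 equally likely outcomes.
The number of ordered 4-tuples from {1,…,6} summing to 8 is 35.
P(sum = 8) = 35/1296 ≈ 0.027.

0.027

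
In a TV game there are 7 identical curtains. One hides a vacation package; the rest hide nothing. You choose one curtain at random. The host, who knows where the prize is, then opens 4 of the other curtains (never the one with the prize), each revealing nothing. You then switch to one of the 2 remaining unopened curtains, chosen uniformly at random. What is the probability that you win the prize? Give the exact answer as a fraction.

Your original curtain holds the prize with probability 1/7, so the other 6 collectively hold it with probability 6/7.
The host can always find 4 empty curtains to open, so the reveals don't change that 6/7; it is now spread over the 2 remaining unopened curtains.
P(win by switching) = (6/7) · (1/2) = 3/7.

3/7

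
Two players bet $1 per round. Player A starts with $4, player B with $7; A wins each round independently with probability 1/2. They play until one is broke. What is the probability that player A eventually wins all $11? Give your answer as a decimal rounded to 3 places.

0.364

With a fair step, P(i) = ½P(i−1) + ½P(i+1) with P(0)=0, P(11)=1 has the linear solution P(i) = i/11.
P(4) = 4/11 ≈ 0.364.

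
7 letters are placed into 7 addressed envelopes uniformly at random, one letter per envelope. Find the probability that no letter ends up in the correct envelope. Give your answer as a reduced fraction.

103/280

This is the derangement probability: permutations of 7 with no fixed point.
D(7) = 7! · (1 − 1/1! + 1/2! − ··· + (−1)^7/7!) = 1854.
P = 1854/5040 = 103/280.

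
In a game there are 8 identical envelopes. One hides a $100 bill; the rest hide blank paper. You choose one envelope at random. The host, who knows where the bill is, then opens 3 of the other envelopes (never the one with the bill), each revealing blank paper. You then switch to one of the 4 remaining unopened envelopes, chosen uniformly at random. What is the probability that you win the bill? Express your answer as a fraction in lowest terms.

Your original envelope holds the bill with probability 1/8, so the other 7 collectively hold it with probability 7/8.
The host can always find 3 empty envelopes to open, so the reveals don't change that 7/8; it is now spread over the 4 remaining unopened envelopes.
P(win by switching) = (7/8) · (1/4) = 7/32.

7/32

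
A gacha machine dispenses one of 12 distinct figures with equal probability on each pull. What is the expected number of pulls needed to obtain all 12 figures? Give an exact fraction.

86021/2310

After i distinct types are collected, each trial gives a new one with probability (12−i)/12, so the expected wait for the next new type is 12/(12−i).
E = 12/12 + 12/11 + 12/10 + 12/9 + 12/8 + 12/7 + 12/6 + 12/5 + 12/4 + 12/3 + 12/2 + 12/1 = 86021/2310.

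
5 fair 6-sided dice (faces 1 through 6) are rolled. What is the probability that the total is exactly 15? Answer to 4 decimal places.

There are 6^5 = 7776 equally likely outcomes.
The number of ordered 5-tuples from {1,…,6} summing to 15 is 651.
P(sum = 15) = 651/7776 = 217/2592 ≈ 0.0837.

0.0837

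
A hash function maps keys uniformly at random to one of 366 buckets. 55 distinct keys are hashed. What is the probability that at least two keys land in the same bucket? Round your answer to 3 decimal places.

0.986

It's easier to compute the probability that all 55 are distinct.
P(all distinct) = 366/366 · 365/366 · ··· · 312/366 ≈ 0.014.
So the probability of at least one match is 1 − 0.014 = 0.986.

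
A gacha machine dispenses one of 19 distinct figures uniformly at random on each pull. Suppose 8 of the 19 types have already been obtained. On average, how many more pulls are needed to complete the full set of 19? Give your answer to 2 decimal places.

57.38

Starting from 8 distinct types, each trial gives a new one with probability (19−i)/19 when i types are held, so the wait for the next new type is 19/(19−i).
E = 19/11 + 19/10 + 19/9 + 19/8 + 19/7 + 19/6 + 19/5 + 19/4 + 19/3 + 19/2 + 19/1 = 1590509/27720 ≈ 57.38.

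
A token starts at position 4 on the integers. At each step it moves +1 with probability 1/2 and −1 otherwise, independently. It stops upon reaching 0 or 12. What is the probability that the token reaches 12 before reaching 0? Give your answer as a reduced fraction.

With a fair step, P(i) = ½P(i−1) + ½P(i+1) with P(0)=0, P(12)=1 has the linear solution P(i) = i/12.
P(4) = 4/12 = 1/3.

1/3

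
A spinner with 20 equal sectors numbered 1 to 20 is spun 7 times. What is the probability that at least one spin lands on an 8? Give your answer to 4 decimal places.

0.3017

P(no spin lands on an 8) = (19/20)^7 ≈ 0.6983.
P(at least one) = 1 − 0.6983 = 0.3017.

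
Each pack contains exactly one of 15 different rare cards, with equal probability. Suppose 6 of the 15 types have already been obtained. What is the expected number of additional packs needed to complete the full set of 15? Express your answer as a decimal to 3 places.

Starting from 6 distinct types, each trial gives a new one with probability (15−i)/15 when i types are held, so the wait for the next new type is 15/(15−i).
E = 15/9 + 15/8 + 15/7 + 15/6 + 15/5 + 15/4 + 15/3 + 15/2 + 15/1 = 7129/168 ≈ 42.435.

42.435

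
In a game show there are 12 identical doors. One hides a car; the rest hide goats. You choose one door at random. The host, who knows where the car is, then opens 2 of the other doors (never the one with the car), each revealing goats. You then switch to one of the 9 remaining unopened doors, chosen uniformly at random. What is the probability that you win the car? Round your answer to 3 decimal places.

Your original door holds the car with probability 1/12, so the other 11 collectively hold it with probability 11/12.
The host can always find 2 empty doors to open, so the reveals don't change that 11/12; it is now spread over the 9 remaining unopened doors.
P(win by switching) = (11/12) · (1/9) = 11/108 ≈ 0.102.

0.102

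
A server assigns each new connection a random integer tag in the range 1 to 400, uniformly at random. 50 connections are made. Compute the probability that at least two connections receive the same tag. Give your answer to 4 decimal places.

0.9591

It's easier to compute the probability that all 50 are distinct.
P(all distinct) = 400/400 · 399/400 · ··· · 351/400 ≈ 0.0409.
So the probability of at least one match is 1 − 0.0409 = 0.9591.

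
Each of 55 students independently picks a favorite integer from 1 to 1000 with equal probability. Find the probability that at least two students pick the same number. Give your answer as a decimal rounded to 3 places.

It's easier to compute the probability that all 55 are distinct.
P(all distinct) = 1000/1000 · 999/1000 · ··· · 946/1000 ≈ 0.220.
So the probability of at least one match is 1 − 0.220 = 0.780.

0.780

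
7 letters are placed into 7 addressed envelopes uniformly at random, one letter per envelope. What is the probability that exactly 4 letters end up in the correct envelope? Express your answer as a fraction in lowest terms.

Choose which 4 of the 7 are fixed: C(7,4) = 35 ways.
The remaining 3 must have no fixed point: D(3) = 2.
P = 35·2/5040 = 1/72.

1/72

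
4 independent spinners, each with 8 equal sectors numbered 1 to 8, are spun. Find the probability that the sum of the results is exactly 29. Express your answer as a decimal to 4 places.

There are 8^4 = 4096 equally likely outcomes.
The number of ordered 4-tuples from {1,…,8} summing to 29 is 20.
P(sum = 29) = 20/4096 = 5/1024 ≈ 0.0049.

0.0049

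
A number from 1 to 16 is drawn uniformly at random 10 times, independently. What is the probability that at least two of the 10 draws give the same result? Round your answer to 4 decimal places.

0.9736

P(all 10 different) = 16/16 · 15/16 · ··· · 7/16 ≈ 0.0264.
P(at least two equal) = 1 − 0.0264 = 0.9736.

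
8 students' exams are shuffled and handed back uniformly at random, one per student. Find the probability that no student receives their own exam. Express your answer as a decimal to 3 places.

This is the derangement probability: permutations of 8 with no fixed point.
D(8) = 8! · (1 − 1/1! + 1/2! − ··· + (−1)^8/8!) = 14833.
P = 14833/40320 = 2119/5760 ≈ 0.368.

0.368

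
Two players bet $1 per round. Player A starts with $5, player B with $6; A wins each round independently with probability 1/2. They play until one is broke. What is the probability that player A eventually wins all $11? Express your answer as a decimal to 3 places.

0.455

With a fair step, P(i) = ½P(i−1) + ½P(i+1) with P(0)=0, P(11)=1 has the linear solution P(i) = i/11.
P(5) = 5/11 ≈ 0.455.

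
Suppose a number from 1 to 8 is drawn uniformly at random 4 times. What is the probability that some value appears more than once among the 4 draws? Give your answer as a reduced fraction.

P(all 4 different) = 8/8 · 7/8 · ··· · 5/8 = 105/256.
P(at least two equal) = 1 − 105/256 = 151/256.

151/256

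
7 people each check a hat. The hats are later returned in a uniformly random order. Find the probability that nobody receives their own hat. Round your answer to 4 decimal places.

This is the derangement probability: permutations of 7 with no fixed point.
D(7) = 7! · (1 − 1/1! + 1/2! − ··· + (−1)^7/7!) = 1854.
P = 1854/5040 = 103/280 ≈ 0.3679.

0.3679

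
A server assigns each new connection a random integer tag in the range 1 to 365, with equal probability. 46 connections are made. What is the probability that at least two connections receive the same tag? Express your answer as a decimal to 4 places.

0.9483

It's easier to compute the probability that all 46 are distinct.
P(all distinct) = 365/365 · 364/365 · ··· · 320/365 ≈ 0.0517.
So the probability of at least one match is 1 − 0.0517 = 0.9483.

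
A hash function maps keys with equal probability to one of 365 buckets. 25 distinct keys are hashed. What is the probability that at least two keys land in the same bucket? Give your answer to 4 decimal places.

0.5687

It's easier to compute the probability that all 25 are distinct.
P(all distinct) = 365/365 · 364/365 · ··· · 341/365 ≈ 0.4313.
So the probability of at least one match is 1 − 0.4313 = 0.5687.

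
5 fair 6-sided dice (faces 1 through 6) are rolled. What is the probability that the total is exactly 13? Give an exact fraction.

There are 6^5 = 7776 equally likely outcomes.
The number of ordered 5-tuples from {1,…,6} summing to 13 is 420.
P(sum = 13) = 420/7776 = 35/648.

35/648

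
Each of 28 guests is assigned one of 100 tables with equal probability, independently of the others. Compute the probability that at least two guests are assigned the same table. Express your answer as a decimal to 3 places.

It's easier to compute the probability that all 28 are distinct.
P(all distinct) = 100/100 · 99/100 · ··· · 73/100 ≈ 0.015.
So the probability of at least one match is 1 − 0.015 = 0.985.

0.985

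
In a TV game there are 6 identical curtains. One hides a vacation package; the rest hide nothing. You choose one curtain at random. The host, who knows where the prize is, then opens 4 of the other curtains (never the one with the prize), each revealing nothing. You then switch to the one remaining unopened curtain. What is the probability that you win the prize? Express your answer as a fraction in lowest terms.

Your original curtain holds the prize with probability 1/6, so the other 5 collectively hold it with probability 5/6.
The host can always find 4 empty curtains to open, so the reveals don't change that 5/6; it is now spread over the 1 remaining unopened curtain.
P(win by switching) = (5/6) · (1/1) = 5/6.

5/6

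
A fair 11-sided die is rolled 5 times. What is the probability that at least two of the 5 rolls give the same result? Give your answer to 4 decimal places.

P(all 5 different) = 11/11 · 10/11 · ··· · 7/11 ≈ 0.3442.
P(at least two equal) = 1 − 0.3442 = 0.6558.

0.6558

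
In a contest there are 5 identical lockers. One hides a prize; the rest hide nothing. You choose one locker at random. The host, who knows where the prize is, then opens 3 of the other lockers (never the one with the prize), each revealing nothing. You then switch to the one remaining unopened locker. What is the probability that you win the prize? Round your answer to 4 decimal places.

0.8000

Your original locker holds the prize with probability 1/5, so the other 4 collectively hold it with probability 4/5.
The host can always find 3 empty lockers to open, so the reveals don't change that 4/5; it is now spread over the 1 remaining unopened locker.
P(win by switching) = (4/5) · (1/1) = 4/5 ≈ 0.8000.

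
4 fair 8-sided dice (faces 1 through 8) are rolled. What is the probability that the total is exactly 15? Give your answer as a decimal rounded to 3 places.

0.069

There are 8^4 = 4096 equally likely outcomes.
The number of ordered 4-tuples from {1,…,8} summing to 15 is 284.
P(sum = 15) = 284/4096 = 71/1024 ≈ 0.069.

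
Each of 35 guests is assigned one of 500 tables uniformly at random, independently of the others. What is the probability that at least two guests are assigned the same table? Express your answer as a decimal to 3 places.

It's easier to compute the probability that all 35 are distinct.
P(all distinct) = 500/500 · 499/500 · ··· · 466/500 ≈ 0.296.
So the probability of at least one match is 1 − 0.296 = 0.704.

0.704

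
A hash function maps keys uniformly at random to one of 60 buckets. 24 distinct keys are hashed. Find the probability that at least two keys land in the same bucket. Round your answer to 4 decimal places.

0.9953

It's easier to compute the probability that all 24 are distinct.
P(all distinct) = 60/60 · 59/60 · ··· · 37/60 ≈ 0.0047.
So the probability of at least one match is 1 − 0.0047 = 0.9953.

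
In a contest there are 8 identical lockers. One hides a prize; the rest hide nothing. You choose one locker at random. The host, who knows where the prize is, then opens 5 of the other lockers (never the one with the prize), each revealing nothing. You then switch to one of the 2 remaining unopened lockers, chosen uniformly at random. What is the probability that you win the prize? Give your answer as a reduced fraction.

7/16

Your original locker holds the prize with probability 1/8, so the other 7 collectively hold it with probability 7/8.
The host can always find 5 empty lockers to open, so the reveals don't change that 7/8; it is now spread over the 2 remaining unopened lockers.
P(win by switching) = (7/8) · (1/2) = 7/16.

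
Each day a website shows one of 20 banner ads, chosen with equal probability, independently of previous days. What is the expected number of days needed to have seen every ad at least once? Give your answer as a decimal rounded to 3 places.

After i distinct types are collected, each trial gives a new one with probability (20−i)/20, so the expected wait for the next new type is 20/(20−i).
E = 20/20 + 20/19 + 20/18 + 20/17 + 20/16 + 20/15 + 20/14 + 20/13 + 20/12 + 20/11 + 20/10 + 20/9 + 20/8 + 20/7 + 20/6 + 20/5 + 20/4 + 20/3 + 20/2 + 20/1 = 279175675/3879876 ≈ 71.955.

71.955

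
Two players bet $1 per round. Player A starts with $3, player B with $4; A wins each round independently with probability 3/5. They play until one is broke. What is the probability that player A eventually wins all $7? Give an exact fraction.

1539/2059

Let r = q/p = (2/5)/(3/5) = 2/3. The recurrence P(i) = p·P(i+1) + q·P(i−1) with P(0)=0, P(7)=1 gives P(i) = (1 − r^i)/(1 − r^7).
P(3) = (1 − (2/3)^3) / (1 − (2/3)^7) = 1539/2059.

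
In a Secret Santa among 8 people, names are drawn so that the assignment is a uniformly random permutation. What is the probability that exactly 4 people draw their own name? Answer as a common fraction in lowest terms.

1/64

Choose which 4 of the 8 are fixed: C(8,4) = 70 ways.
The remaining 4 must have no fixed point: D(4) = 9.
P = 70·9/40320 = 1/64.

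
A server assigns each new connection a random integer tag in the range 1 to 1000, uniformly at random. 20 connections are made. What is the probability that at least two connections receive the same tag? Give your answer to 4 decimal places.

It's easier to compute the probability that all 20 are distinct.
P(all distinct) = 1000/1000 · 999/1000 · ··· · 981/1000 ≈ 0.8259.
So the probability of at least one match is 1 − 0.8259 = 0.1741.

0.1741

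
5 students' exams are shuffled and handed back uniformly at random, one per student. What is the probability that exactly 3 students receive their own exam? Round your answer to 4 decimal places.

0.0833

Choose which 3 of the 5 are fixed: C(5,3) = 10 ways.
The remaining 2 must have no fixed point: D(2) = 1.
P = 10·1/120 = 1/12 ≈ 0.0833.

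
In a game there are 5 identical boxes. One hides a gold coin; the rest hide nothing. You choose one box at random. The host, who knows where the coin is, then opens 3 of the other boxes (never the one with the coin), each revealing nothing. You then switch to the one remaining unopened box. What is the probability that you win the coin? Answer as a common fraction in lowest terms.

Your original box holds the coin with probability 1/5, so the other 4 collectively hold it with probability 4/5.
The host can always find 3 empty boxes to open, so the reveals don't change that 4/5; it is now spread over the 1 remaining unopened box.
P(win by switching) = (4/5) · (1/1) = 4/5.

4/5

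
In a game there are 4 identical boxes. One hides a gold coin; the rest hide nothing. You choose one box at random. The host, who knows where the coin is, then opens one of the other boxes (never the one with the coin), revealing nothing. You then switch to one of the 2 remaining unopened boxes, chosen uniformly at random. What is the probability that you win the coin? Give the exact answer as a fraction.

3/8

Your original box holds the coin with probability 1/4, so the other 3 collectively hold it with probability 3/4.
The host can always find an empty box to open, so this doesn't change that 3/4; it is now spread over the 2 remaining unopened boxes.
P(win by switching) = (3/4) · (1/2) = 3/8.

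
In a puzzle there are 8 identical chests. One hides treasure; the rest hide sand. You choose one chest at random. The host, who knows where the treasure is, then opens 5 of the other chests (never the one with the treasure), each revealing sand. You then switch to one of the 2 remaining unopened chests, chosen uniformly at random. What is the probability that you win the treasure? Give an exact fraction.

7/16

Your original chest holds the treasure with probability 1/8, so the other 7 collectively hold it with probability 7/8.
The host can always find 5 empty chests to open, so the reveals don't change that 7/8; it is now spread over the 2 remaining unopened chests.
P(win by switching) = (7/8) · (1/2) = 7/16.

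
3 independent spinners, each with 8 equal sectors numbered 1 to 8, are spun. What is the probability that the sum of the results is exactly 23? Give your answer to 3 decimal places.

0.006

There are 8^3 = 512 equally likely outcomes.
The number of ordered 3-tuples from {1,…,8} summing to 23 is 3.
P(sum = 23) = 3/512 ≈ 0.006.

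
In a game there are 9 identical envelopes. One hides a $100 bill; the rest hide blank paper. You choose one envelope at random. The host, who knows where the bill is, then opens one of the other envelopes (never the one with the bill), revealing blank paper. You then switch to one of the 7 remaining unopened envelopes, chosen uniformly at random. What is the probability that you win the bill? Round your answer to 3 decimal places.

0.127

Your original envelope holds the bill with probability 1/9, so the other 8 collectively hold it with probability 8/9.
The host can always find an empty envelope to open, so this doesn't change that 8/9; it is now spread over the 7 remaining unopened envelopes.
P(win by switching) = (8/9) · (1/7) = 8/63 ≈ 0.127.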